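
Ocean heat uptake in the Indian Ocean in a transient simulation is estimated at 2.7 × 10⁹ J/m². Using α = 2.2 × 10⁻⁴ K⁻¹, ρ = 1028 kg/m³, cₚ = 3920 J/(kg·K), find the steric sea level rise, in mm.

Δh = αQ/(ρcₚ) = 2.2×10⁻⁴ × 2.7×10⁹ / (1028 × 3920) ≈ 0.14740 m

Δh ≈ 147 mm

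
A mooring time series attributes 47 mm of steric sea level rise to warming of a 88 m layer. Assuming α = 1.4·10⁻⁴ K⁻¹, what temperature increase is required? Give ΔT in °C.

about 3.8 °C

ΔT = Δh/(αH) = 0.047 / (1.4×10⁻⁴ × 88) ≈ 3.815 °C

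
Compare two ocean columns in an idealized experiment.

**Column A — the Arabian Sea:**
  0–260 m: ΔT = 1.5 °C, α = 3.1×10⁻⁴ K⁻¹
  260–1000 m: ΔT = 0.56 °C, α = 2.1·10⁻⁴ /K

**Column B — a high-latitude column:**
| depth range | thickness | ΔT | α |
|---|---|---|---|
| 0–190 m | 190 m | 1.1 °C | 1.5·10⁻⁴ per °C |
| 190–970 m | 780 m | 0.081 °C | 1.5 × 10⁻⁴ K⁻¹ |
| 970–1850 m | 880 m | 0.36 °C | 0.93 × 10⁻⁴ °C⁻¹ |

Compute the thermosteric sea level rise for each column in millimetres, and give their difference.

A 1.5 × 3.1×10⁻⁴ × 260 = 0.12090 m
A Layer 2: 0.56 × 740 × 2.1×10⁻⁴ = 0.087024 m
A total: 0.207924 m
B 0–190 m: 1.5×10⁻⁴ × 1.1 × 190 = 0.03135 m
B Layer 2: 780 × 1.5×10⁻⁴ × 0.081 = 0.009477 m
B 970–1850 m: 0.36 × 0.93×10⁻⁴ × 880 = 0.0294624 m
B total: 0.0702894 m
Difference: 0.207924 − 0.0702894 = 0.1376346 m

Δh_A ≈ 208 mm, Δh_B ≈ 70.3 mm; difference ≈ 138 mm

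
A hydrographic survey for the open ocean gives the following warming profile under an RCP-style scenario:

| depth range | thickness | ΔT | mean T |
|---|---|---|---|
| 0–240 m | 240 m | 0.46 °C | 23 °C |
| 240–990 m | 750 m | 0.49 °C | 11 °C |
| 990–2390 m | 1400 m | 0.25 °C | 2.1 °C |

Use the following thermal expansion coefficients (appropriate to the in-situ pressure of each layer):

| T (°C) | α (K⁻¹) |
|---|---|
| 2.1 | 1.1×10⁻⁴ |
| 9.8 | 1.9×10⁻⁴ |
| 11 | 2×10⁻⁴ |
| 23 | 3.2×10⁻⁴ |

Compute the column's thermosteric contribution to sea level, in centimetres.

15 cm of thermosteric rise

Layer 1 at 23 °C → α = 3.2×10⁻⁴ K⁻¹
Layer 2 at 11 °C → α = 2×10⁻⁴ K⁻¹
Layer 3 at 2.1 °C → α = 1.1×10⁻⁴ K⁻¹
0–240 m: 3.2×10⁻⁴ × 0.46 × 240 = 0.035328 m
Layer 2: 0.49 × 750 × 2×10⁻⁴ = 0.07350 m
990–2390 m: 1.1×10⁻⁴ × 0.25 × 1400 = 0.03850 m
Δh = 0.035328 + 0.07350 + 0.03850 = 0.147328 m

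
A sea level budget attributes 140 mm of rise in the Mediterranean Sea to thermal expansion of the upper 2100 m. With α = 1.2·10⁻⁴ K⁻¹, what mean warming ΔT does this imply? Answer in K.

ΔT = Δh/(αH) = 0.14 / (1.2×10⁻⁴ × 2100) ≈ 0.5556 K

about 0.556 K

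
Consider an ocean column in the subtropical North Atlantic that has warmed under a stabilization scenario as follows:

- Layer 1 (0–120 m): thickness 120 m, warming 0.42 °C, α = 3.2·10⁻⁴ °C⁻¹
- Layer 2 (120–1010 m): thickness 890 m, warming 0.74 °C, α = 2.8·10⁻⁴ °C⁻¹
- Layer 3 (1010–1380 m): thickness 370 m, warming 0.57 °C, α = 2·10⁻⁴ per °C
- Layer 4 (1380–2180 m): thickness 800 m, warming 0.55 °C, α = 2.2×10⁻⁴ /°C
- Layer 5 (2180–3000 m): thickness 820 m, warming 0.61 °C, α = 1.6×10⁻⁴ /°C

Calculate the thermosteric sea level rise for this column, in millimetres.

Δh = 420 mm

Layer 1: 3.2×10⁻⁴ × 0.42 × 120 = 0.016128 m
Layer 2: 890 × 2.8×10⁻⁴ × 0.74 = 0.184408 m
Layer 3: 0.57 × 2×10⁻⁴ × 370 = 0.04218 m
1380–2180 m: 2.2×10⁻⁴ × 0.55 × 800 = 0.09680 m
0.61 × 820 × 1.6×10⁻⁴ = 0.080032 m
Δh = 0.016128 + 0.184408 + 0.04218 + 0.09680 + 0.080032 = 0.419548 m ≈ 420 mm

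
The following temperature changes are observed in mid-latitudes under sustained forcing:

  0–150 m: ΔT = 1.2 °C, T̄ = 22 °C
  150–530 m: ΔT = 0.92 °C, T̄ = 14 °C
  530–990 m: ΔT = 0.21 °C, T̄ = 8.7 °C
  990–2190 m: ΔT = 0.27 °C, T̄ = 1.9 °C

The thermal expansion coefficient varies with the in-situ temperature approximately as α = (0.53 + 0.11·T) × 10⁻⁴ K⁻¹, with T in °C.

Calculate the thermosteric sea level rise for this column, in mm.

Δh ≈ 164 mm

Layer 1: α = (0.53 + 0.11×22)×10⁻⁴ = 2.95×10⁻⁴ K⁻¹
Layer 2: α = (0.53 + 0.11×14)×10⁻⁴ = 2.07×10⁻⁴ K⁻¹
Layer 3: α = (0.53 + 0.11×8.7)×10⁻⁴ = 1.487×10⁻⁴ K⁻¹
Layer 4: α = (0.53 + 0.11×1.9)×10⁻⁴ = 0.739×10⁻⁴ K⁻¹
0–150 m: 150 × 1.2 × 2.95×10⁻⁴ = 0.05310 m
0.92 × 2.07×10⁻⁴ × 380 = 0.0723672 m
530–990 m: 1.487×10⁻⁴ × 460 × 0.21 = 0.01436442 m
990–2190 m: 0.739×10⁻⁴ × 1200 × 0.27 = 0.0239436 m
Δh = 0.05310 + 0.0723672 + 0.01436442 + 0.0239436 = 0.16377522 m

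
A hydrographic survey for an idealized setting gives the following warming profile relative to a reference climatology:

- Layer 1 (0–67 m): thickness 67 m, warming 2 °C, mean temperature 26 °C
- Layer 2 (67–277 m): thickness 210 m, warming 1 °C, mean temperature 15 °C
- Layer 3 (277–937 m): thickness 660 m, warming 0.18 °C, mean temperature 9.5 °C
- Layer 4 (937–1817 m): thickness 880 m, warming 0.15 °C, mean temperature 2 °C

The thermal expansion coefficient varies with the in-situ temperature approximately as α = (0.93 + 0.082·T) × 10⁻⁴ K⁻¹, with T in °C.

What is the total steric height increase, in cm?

Δh ≈ 12.1 cm

Layer 1: α = (0.93 + 0.082×26)×10⁻⁴ = 3.062×10⁻⁴ K⁻¹
Layer 2: α = (0.93 + 0.082×15)×10⁻⁴ = 2.16×10⁻⁴ K⁻¹
Layer 3: α = (0.93 + 0.082×9.5)×10⁻⁴ = 1.709×10⁻⁴ K⁻¹
Layer 4: α = (0.93 + 0.082×2)×10⁻⁴ = 1.094×10⁻⁴ K⁻¹
2 × 67 × 3.062×10⁻⁴ = 0.0410308 m
67–277 m: 1 × 2.16×10⁻⁴ × 210 = 0.04536 m
Layer 3: 0.18 × 660 × 1.709×10⁻⁴ = 0.02030292 m
0.15 × 880 × 1.094×10⁻⁴ = 0.0144408 m
Δh = 0.0410308 + 0.04536 + 0.02030292 + 0.0144408 = 0.12113452 m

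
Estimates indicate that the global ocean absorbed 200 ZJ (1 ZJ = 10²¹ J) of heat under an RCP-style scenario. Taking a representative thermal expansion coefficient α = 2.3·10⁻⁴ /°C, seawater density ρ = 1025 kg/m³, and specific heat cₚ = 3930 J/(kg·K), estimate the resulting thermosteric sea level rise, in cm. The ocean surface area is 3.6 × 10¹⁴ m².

Per unit area: Q = 200×10²¹ / (3.6×10¹⁴) ≈ 5.556×10⁸ J/m²
Δh = αQ/(ρcₚ) = 2.3×10⁻⁴ × 5.556×10⁸ / (1025 × 3930) ≈ 0.031723 m

about 3.2 cm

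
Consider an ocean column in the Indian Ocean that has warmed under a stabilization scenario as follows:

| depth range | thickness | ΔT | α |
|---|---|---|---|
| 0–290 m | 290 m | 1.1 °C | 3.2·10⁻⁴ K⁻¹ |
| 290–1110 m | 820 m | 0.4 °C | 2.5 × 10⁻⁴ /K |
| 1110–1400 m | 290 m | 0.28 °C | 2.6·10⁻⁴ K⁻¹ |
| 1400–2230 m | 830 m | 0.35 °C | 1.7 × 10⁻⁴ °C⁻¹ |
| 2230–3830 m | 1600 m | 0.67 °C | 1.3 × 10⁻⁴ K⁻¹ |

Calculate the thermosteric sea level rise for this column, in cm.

0–290 m: 290 × 1.1 × 3.2×10⁻⁴ = 0.10208 m
290–1110 m: 820 × 2.5×10⁻⁴ × 0.4 = 0.08200 m
1110–1400 m: 290 × 2.6×10⁻⁴ × 0.28 = 0.021112 m
1400–2230 m: 0.35 × 1.7×10⁻⁴ × 830 = 0.049385 m
2230–3830 m: 1600 × 0.67 × 1.3×10⁻⁴ = 0.13936 m
Δh = 0.10208 + 0.08200 + 0.021112 + 0.049385 + 0.13936 = 0.393937 m

about 39.4 cm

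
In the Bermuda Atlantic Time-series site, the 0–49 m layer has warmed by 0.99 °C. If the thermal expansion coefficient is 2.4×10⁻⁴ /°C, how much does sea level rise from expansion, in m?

Δh = αΔT·H = 2.4×10⁻⁴ × 0.99 × 49 = 0.0116424 m

0.0116 m of thermosteric rise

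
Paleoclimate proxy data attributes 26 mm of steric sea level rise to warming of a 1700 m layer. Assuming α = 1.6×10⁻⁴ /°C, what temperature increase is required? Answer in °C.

0.096 °C

ΔT = Δh/(αH) = 0.026 / (1.6×10⁻⁴ × 1700) ≈ 0.09559 °C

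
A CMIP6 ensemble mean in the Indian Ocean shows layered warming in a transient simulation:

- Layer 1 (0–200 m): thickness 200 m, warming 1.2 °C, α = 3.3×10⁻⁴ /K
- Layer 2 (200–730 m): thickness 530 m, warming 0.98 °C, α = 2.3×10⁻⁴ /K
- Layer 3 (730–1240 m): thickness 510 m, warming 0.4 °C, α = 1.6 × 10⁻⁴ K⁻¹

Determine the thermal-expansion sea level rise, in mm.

0–200 m: 1.2 × 200 × 3.3×10⁻⁴ = 0.07920 m
200–730 m: 2.3×10⁻⁴ × 0.98 × 530 = 0.119462 m
510 × 1.6×10⁻⁴ × 0.4 = 0.03264 m
Δh = 0.07920 + 0.119462 + 0.03264 = 0.231302 m ≈ 230 mm

about 230 mm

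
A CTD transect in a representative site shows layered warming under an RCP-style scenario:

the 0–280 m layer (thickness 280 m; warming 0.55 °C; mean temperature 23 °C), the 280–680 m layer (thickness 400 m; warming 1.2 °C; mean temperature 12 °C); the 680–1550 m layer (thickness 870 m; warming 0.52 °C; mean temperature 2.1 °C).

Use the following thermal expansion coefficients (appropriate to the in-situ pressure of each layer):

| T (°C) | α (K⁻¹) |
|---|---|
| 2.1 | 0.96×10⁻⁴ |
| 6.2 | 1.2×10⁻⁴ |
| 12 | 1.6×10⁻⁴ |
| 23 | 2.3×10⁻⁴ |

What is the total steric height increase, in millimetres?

156 mm

Layer 1 at 23 °C → α = 2.3×10⁻⁴ K⁻¹
Layer 2 at 12 °C → α = 1.6×10⁻⁴ K⁻¹
Layer 3 at 2.1 °C → α = 0.96×10⁻⁴ K⁻¹
Layer 1: 2.3×10⁻⁴ × 280 × 0.55 = 0.03542 m
1.2 × 1.6×10⁻⁴ × 400 = 0.07680 m
Layer 3: 0.52 × 0.96×10⁻⁴ × 870 = 0.0434304 m
Δh = 0.03542 + 0.07680 + 0.0434304 = 0.1556504 m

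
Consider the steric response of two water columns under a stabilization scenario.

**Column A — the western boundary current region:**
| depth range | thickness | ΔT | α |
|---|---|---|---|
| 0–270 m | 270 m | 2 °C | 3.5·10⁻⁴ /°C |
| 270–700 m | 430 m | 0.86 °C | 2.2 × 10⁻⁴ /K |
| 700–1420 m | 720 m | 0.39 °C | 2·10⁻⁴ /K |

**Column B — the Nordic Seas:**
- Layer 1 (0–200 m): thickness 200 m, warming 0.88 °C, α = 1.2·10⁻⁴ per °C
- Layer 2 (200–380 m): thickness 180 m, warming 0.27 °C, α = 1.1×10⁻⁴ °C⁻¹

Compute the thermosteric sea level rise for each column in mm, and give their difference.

A: 327 mm; B: 26.5 mm; difference 300 mm

A 270 × 3.5×10⁻⁴ × 2 = 0.18900 m
A Layer 2: 2.2×10⁻⁴ × 430 × 0.86 = 0.081356 m
A Layer 3: 2×10⁻⁴ × 720 × 0.39 = 0.05616 m
A total: 0.326516 m
B 1.2×10⁻⁴ × 200 × 0.88 = 0.02112 m
B 200–380 m: 180 × 0.27 × 1.1×10⁻⁴ = 0.005346 m
B total: 0.026466 m
Difference: 0.326516 − 0.026466 = 0.30005 m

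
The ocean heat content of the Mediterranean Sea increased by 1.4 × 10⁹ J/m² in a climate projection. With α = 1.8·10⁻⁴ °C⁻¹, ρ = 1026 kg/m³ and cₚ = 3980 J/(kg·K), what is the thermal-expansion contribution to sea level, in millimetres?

Δh ≈ 61.7 mm

Δh = αQ/(ρcₚ) = 1.8×10⁻⁴ × 1.4×10⁹ / (1026 × 3980) ≈ 0.061712 m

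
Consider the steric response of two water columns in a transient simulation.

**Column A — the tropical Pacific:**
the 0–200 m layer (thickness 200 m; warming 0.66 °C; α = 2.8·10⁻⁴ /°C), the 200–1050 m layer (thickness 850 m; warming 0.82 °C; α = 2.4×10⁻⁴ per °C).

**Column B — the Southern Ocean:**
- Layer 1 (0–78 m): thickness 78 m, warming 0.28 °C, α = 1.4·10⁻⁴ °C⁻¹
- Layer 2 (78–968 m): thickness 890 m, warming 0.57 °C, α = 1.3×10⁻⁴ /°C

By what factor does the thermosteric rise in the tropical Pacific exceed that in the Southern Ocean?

A 0–200 m: 2.8×10⁻⁴ × 0.66 × 200 = 0.03696 m
A 200–1050 m: 2.4×10⁻⁴ × 850 × 0.82 = 0.16728 m
A total: 0.20424 m
B 0–78 m: 0.28 × 1.4×10⁻⁴ × 78 = 0.0030576 m
B Layer 2: 890 × 0.57 × 1.3×10⁻⁴ = 0.065949 m
B total: 0.0690066 m
Ratio: 0.20424 / 0.0690066 ≈ 2.960

a factor of 3.0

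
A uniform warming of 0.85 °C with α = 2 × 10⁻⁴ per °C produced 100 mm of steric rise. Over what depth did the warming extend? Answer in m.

about 588 m

H = Δh/(αΔT) = 0.1 / (2×10⁻⁴ × 0.85) ≈ 588.2 m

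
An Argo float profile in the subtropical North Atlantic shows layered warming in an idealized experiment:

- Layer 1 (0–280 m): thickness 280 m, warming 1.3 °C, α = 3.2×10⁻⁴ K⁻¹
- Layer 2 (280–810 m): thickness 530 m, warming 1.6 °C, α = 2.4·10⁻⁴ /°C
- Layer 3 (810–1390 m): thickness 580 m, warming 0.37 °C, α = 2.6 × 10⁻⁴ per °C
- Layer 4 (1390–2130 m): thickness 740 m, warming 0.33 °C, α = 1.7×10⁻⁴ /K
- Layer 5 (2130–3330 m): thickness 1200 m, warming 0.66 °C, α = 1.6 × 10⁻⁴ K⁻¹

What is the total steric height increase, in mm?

0–280 m: 280 × 1.3 × 3.2×10⁻⁴ = 0.11648 m
280–810 m: 1.6 × 530 × 2.4×10⁻⁴ = 0.20352 m
0.37 × 2.6×10⁻⁴ × 580 = 0.055796 m
1390–2130 m: 1.7×10⁻⁴ × 0.33 × 740 = 0.041514 m
1.6×10⁻⁴ × 1200 × 0.66 = 0.12672 m
Δh = 0.11648 + 0.20352 + 0.055796 + 0.041514 + 0.12672 = 0.54403 m ≈ 544 mm

Δh = 544 mm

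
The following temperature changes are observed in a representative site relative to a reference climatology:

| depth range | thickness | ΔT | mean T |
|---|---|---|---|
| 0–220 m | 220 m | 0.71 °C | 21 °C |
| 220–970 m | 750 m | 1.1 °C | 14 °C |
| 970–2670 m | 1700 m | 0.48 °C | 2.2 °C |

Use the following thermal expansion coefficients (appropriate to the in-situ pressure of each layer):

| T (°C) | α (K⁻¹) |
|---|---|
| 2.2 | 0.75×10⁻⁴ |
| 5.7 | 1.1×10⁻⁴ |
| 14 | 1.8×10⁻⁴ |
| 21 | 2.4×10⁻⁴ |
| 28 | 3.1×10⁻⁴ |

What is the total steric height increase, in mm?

Layer 1 at 21 °C → α = 2.4×10⁻⁴ K⁻¹
Layer 2 at 14 °C → α = 1.8×10⁻⁴ K⁻¹
Layer 3 at 2.2 °C → α = 0.75×10⁻⁴ K⁻¹
0–220 m: 220 × 2.4×10⁻⁴ × 0.71 = 0.037488 m
220–970 m: 1.1 × 750 × 1.8×10⁻⁴ = 0.14850 m
0.75×10⁻⁴ × 0.48 × 1700 = 0.06120 m
Δh = 0.037488 + 0.14850 + 0.06120 = 0.247188 m

247 mm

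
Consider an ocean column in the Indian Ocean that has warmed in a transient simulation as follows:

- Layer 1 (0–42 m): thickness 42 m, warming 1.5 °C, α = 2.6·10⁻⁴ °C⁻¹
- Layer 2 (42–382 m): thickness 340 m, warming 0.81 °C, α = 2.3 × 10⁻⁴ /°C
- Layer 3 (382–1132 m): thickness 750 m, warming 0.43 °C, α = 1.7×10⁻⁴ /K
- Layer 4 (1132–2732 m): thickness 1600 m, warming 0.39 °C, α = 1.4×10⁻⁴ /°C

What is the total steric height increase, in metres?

1.5 × 42 × 2.6×10⁻⁴ = 0.01638 m
Layer 2: 2.3×10⁻⁴ × 340 × 0.81 = 0.063342 m
382–1132 m: 0.43 × 750 × 1.7×10⁻⁴ = 0.054825 m
Layer 4: 0.39 × 1600 × 1.4×10⁻⁴ = 0.08736 m
Δh = 0.01638 + 0.063342 + 0.054825 + 0.08736 = 0.221907 m ≈ 0.222 m

0.222 m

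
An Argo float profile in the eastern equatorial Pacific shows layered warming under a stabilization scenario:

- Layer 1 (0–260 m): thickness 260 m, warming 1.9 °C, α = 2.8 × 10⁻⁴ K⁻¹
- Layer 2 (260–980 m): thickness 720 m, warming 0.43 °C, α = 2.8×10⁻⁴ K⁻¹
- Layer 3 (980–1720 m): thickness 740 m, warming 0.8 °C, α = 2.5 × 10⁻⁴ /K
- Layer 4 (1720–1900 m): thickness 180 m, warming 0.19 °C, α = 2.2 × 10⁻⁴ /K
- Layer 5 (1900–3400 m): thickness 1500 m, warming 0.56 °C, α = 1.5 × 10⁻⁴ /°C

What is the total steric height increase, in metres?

Δh ≈ 0.507 m

Layer 1: 1.9 × 260 × 2.8×10⁻⁴ = 0.13832 m
2.8×10⁻⁴ × 720 × 0.43 = 0.086688 m
740 × 0.8 × 2.5×10⁻⁴ = 0.14800 m
1720–1900 m: 0.19 × 180 × 2.2×10⁻⁴ = 0.007524 m
Layer 5: 1500 × 1.5×10⁻⁴ × 0.56 = 0.12600 m
Δh = 0.13832 + 0.086688 + 0.14800 + 0.007524 + 0.12600 = 0.506532 m ≈ 0.507 m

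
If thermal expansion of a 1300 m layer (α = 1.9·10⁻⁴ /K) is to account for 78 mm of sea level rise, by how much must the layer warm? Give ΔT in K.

0.32 K

ΔT = Δh/(αH) = 0.078 / (1.9×10⁻⁴ × 1300) ≈ 0.3158 K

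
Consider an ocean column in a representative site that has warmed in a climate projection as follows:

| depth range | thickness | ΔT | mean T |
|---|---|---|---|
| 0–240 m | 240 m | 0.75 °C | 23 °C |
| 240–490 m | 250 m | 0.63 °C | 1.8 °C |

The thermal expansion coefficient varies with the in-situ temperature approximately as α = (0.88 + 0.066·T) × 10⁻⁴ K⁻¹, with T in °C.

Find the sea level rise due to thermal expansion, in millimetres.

Layer 1: α = (0.88 + 0.066×23)×10⁻⁴ = 2.398×10⁻⁴ K⁻¹
Layer 2: α = (0.88 + 0.066×1.8)×10⁻⁴ = 0.9988×10⁻⁴ K⁻¹
0–240 m: 240 × 2.398×10⁻⁴ × 0.75 = 0.043164 m
240–490 m: 250 × 0.63 × 0.9988×10⁻⁴ = 0.0157311 m
Δh = 0.043164 + 0.0157311 = 0.0588951 m

59 mm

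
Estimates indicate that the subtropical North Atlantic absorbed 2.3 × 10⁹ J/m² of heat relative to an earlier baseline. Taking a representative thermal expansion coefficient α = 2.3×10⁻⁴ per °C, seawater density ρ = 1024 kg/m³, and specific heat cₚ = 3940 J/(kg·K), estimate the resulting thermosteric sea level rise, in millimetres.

131 mm

Δh = αQ/(ρcₚ) = 2.3×10⁻⁴ × 2.3×10⁹ / (1024 × 3940) ≈ 0.13112 m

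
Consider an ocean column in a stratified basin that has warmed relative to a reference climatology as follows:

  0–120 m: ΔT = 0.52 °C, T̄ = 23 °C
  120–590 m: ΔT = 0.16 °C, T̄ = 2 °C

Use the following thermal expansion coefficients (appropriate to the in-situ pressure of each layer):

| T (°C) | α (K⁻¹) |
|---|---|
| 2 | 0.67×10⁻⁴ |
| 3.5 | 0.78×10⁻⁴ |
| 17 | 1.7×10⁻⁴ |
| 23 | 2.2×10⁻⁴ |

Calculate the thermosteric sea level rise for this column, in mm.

about 18.8 mm

Layer 1 at 23 °C → α = 2.2×10⁻⁴ K⁻¹
Layer 2 at 2 °C → α = 0.67×10⁻⁴ K⁻¹
0–120 m: 2.2×10⁻⁴ × 120 × 0.52 = 0.013728 m
470 × 0.16 × 0.67×10⁻⁴ = 0.0050384 m
Δh = 0.013728 + 0.0050384 = 0.0187664 m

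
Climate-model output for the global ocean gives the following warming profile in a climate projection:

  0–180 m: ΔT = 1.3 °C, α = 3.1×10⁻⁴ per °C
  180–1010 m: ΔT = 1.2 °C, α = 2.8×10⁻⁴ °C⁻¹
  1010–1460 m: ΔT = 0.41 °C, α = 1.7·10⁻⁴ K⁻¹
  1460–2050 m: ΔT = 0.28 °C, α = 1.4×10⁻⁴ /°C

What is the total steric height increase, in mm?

Layer 1: 1.3 × 180 × 3.1×10⁻⁴ = 0.07254 m
830 × 1.2 × 2.8×10⁻⁴ = 0.27888 m
0.41 × 450 × 1.7×10⁻⁴ = 0.031365 m
Layer 4: 0.28 × 1.4×10⁻⁴ × 590 = 0.023128 m
Δh = 0.07254 + 0.27888 + 0.031365 + 0.023128 = 0.405913 m ≈ 406 mm

406 mm of thermosteric rise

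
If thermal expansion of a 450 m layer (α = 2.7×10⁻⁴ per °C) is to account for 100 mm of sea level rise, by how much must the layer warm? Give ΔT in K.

ΔT = Δh/(αH) = 0.1 / (2.7×10⁻⁴ × 450) ≈ 0.8230 K

ΔT ≈ 0.823 K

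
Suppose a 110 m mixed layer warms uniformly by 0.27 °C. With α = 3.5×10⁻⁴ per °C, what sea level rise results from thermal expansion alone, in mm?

Δh ≈ 10.4 mm

Δh = αΔT·H = 3.5×10⁻⁴ × 0.27 × 110 = 0.010395 m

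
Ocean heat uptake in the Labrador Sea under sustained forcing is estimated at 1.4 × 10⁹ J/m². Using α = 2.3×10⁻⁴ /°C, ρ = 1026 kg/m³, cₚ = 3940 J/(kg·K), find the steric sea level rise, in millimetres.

Δh = αQ/(ρcₚ) = 2.3×10⁻⁴ × 1.4×10⁹ / (1026 × 3940) ≈ 0.079655 m

79.7 mm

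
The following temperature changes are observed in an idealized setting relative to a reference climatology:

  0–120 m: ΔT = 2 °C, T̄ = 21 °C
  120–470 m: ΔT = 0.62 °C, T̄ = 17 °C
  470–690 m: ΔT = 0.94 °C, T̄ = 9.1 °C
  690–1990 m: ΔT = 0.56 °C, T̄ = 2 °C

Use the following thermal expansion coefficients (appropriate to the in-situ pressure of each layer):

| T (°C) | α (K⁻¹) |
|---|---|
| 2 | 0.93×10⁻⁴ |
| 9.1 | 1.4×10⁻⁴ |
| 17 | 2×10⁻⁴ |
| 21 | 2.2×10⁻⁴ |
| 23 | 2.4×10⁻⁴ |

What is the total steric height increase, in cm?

Δh ≈ 19.3 cm

Layer 1 at 21 °C → α = 2.2×10⁻⁴ K⁻¹
Layer 2 at 17 °C → α = 2×10⁻⁴ K⁻¹
Layer 3 at 9.1 °C → α = 1.4×10⁻⁴ K⁻¹
Layer 4 at 2 °C → α = 0.93×10⁻⁴ K⁻¹
120 × 2.2×10⁻⁴ × 2 = 0.05280 m
2×10⁻⁴ × 0.62 × 350 = 0.04340 m
220 × 1.4×10⁻⁴ × 0.94 = 0.028952 m
0.93×10⁻⁴ × 1300 × 0.56 = 0.067704 m
Δh = 0.05280 + 0.04340 + 0.028952 + 0.067704 = 0.192856 m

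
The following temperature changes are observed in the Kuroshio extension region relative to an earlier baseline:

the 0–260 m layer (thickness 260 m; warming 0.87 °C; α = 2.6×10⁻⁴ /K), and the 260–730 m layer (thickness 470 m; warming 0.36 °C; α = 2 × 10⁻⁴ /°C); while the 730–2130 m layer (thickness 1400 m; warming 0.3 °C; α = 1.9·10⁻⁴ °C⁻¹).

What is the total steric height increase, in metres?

0.172 m

0.87 × 260 × 2.6×10⁻⁴ = 0.058812 m
260–730 m: 0.36 × 470 × 2×10⁻⁴ = 0.03384 m
730–2130 m: 1400 × 1.9×10⁻⁴ × 0.3 = 0.07980 m
Δh = 0.058812 + 0.03384 + 0.07980 = 0.172452 m ≈ 0.172 m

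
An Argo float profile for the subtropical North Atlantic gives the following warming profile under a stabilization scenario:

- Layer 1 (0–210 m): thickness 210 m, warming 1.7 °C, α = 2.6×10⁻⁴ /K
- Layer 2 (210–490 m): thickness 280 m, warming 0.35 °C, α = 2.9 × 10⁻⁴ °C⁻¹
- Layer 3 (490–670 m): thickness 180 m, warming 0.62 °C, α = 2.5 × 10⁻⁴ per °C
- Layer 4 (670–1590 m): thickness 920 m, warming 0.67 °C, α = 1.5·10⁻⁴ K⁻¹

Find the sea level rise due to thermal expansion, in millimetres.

1.7 × 210 × 2.6×10⁻⁴ = 0.09282 m
0.35 × 2.9×10⁻⁴ × 280 = 0.02842 m
Layer 3: 2.5×10⁻⁴ × 0.62 × 180 = 0.02790 m
Layer 4: 920 × 1.5×10⁻⁴ × 0.67 = 0.09246 m
Δh = 0.09282 + 0.02842 + 0.02790 + 0.09246 = 0.24160 m

about 240 mm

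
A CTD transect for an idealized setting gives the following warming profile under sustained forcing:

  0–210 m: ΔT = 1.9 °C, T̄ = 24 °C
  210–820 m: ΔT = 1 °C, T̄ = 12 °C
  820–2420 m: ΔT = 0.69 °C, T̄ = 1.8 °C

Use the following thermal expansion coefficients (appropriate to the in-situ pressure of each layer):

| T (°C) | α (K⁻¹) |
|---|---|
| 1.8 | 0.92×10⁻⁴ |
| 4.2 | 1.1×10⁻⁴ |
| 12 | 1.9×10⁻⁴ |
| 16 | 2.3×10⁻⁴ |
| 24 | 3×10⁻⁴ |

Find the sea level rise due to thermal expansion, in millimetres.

337 mm

Layer 1 at 24 °C → α = 3×10⁻⁴ K⁻¹
Layer 2 at 12 °C → α = 1.9×10⁻⁴ K⁻¹
Layer 3 at 1.8 °C → α = 0.92×10⁻⁴ K⁻¹
0–210 m: 1.9 × 210 × 3×10⁻⁴ = 0.11970 m
1 × 1.9×10⁻⁴ × 610 = 0.11590 m
0.69 × 1600 × 0.92×10⁻⁴ = 0.101568 m
Δh = 0.11970 + 0.11590 + 0.101568 = 0.337168 m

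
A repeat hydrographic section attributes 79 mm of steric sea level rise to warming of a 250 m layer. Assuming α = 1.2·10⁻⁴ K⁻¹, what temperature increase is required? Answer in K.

2.6 K

ΔT = Δh/(αH) = 0.079 / (1.2×10⁻⁴ × 250) ≈ 2.633 K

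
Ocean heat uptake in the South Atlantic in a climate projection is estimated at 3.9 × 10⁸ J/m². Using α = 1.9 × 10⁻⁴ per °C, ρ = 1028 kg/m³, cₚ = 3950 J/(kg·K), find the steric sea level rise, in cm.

1.82 cm of thermosteric rise

Δh = αQ/(ρcₚ) = 1.9×10⁻⁴ × 3.9×10⁸ / (1028 × 3950) ≈ 0.018249 m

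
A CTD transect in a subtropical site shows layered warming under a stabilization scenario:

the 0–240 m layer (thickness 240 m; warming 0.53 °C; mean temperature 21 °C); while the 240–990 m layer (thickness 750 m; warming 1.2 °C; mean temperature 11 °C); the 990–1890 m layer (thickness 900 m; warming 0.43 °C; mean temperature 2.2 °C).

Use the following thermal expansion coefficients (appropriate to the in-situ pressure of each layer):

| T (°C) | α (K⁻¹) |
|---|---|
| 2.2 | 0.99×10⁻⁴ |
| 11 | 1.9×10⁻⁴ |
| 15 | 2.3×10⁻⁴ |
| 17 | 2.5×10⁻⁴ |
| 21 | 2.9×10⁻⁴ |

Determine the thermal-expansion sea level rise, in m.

Layer 1 at 21 °C → α = 2.9×10⁻⁴ K⁻¹
Layer 2 at 11 °C → α = 1.9×10⁻⁴ K⁻¹
Layer 3 at 2.2 °C → α = 0.99×10⁻⁴ K⁻¹
Layer 1: 0.53 × 2.9×10⁻⁴ × 240 = 0.036888 m
Layer 2: 1.9×10⁻⁴ × 1.2 × 750 = 0.17100 m
Layer 3: 0.43 × 0.99×10⁻⁴ × 900 = 0.038313 m
Δh = 0.036888 + 0.17100 + 0.038313 = 0.246201 m

0.246 m of thermosteric rise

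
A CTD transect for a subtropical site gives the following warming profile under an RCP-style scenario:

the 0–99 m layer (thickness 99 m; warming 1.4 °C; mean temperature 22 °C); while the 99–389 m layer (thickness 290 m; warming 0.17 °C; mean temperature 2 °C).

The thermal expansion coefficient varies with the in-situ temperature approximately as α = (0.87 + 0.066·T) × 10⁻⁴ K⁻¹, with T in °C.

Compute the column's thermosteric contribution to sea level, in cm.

3.71 cm of thermosteric rise

Layer 1: α = (0.87 + 0.066×22)×10⁻⁴ = 2.322×10⁻⁴ K⁻¹
Layer 2: α = (0.87 + 0.066×2)×10⁻⁴ = 1.002×10⁻⁴ K⁻¹
2.322×10⁻⁴ × 1.4 × 99 = 0.03218292 m
Layer 2: 0.17 × 290 × 1.002×10⁻⁴ = 0.00493986 m
Δh = 0.03218292 + 0.00493986 = 0.03712278 m ≈ 3.71 cm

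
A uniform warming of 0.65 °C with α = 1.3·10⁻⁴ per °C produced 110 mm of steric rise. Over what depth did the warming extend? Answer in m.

H ≈ 1300 m

H = Δh/(αΔT) = 0.11 / (1.3×10⁻⁴ × 0.65) ≈ 1302 m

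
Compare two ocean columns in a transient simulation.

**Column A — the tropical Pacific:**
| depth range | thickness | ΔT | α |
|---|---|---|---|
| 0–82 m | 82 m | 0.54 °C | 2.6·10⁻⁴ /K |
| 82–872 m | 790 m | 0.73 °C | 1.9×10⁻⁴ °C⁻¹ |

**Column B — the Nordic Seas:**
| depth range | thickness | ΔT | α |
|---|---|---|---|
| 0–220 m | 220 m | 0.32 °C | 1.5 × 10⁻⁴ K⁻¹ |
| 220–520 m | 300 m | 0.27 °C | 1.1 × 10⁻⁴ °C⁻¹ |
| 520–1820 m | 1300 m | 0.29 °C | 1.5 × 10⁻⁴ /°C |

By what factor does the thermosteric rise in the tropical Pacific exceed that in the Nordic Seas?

a factor of 1.6

A 0–82 m: 2.6×10⁻⁴ × 82 × 0.54 = 0.0115128 m
A Layer 2: 0.73 × 790 × 1.9×10⁻⁴ = 0.109573 m
A total: 0.1210858 m
B Layer 1: 1.5×10⁻⁴ × 0.32 × 220 = 0.01056 m
B Layer 2: 300 × 0.27 × 1.1×10⁻⁴ = 0.00891 m
B Layer 3: 0.29 × 1.5×10⁻⁴ × 1300 = 0.05655 m
B total: 0.07602 m
Ratio: 0.1210858 / 0.07602 ≈ 1.593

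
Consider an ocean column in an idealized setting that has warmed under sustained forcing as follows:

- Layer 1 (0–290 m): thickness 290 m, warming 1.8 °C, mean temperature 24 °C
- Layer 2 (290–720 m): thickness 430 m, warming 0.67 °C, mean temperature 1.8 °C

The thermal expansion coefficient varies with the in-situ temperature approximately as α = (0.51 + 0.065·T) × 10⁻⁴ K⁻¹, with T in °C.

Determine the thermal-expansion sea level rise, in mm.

Layer 1: α = (0.51 + 0.065×24)×10⁻⁴ = 2.07×10⁻⁴ K⁻¹
Layer 2: α = (0.51 + 0.065×1.8)×10⁻⁴ = 0.627×10⁻⁴ K⁻¹
Layer 1: 2.07×10⁻⁴ × 290 × 1.8 = 0.108054 m
290–720 m: 0.67 × 430 × 0.627×10⁻⁴ = 0.01806387 m
Δh = 0.108054 + 0.01806387 = 0.12611787 m

126 mm of thermosteric rise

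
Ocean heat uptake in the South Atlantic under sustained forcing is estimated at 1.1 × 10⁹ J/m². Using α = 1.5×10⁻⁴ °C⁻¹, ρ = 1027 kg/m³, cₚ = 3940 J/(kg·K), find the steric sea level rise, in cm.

Δh = αQ/(ρcₚ) = 1.5×10⁻⁴ × 1.1×10⁹ / (1027 × 3940) ≈ 0.040777 m

about 4.08 cm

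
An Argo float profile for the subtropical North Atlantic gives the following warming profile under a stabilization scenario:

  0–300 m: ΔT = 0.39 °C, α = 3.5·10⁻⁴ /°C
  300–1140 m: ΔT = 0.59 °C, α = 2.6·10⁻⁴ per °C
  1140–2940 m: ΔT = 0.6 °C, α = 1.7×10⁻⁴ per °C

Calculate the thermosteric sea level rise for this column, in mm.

0–300 m: 3.5×10⁻⁴ × 300 × 0.39 = 0.04095 m
Layer 2: 2.6×10⁻⁴ × 840 × 0.59 = 0.128856 m
1.7×10⁻⁴ × 0.6 × 1800 = 0.18360 m
Δh = 0.04095 + 0.128856 + 0.18360 = 0.353406 m ≈ 353 mm

353 mm of thermosteric rise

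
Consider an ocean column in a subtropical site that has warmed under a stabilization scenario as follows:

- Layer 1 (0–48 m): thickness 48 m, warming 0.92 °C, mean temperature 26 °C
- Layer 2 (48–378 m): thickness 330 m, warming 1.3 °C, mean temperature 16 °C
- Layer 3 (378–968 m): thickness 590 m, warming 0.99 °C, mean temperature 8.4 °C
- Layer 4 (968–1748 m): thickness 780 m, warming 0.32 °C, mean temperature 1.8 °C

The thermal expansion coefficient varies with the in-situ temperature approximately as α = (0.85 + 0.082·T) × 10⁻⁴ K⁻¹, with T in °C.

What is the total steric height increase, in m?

0.22 m of thermosteric rise

Layer 1: α = (0.85 + 0.082×26)×10⁻⁴ = 2.982×10⁻⁴ K⁻¹
Layer 2: α = (0.85 + 0.082×16)×10⁻⁴ = 2.162×10⁻⁴ K⁻¹
Layer 3: α = (0.85 + 0.082×8.4)×10⁻⁴ = 1.5388×10⁻⁴ K⁻¹
Layer 4: α = (0.85 + 0.082×1.8)×10⁻⁴ = 0.9976×10⁻⁴ K⁻¹
2.982×10⁻⁴ × 0.92 × 48 = 0.013168512 m
48–378 m: 2.162×10⁻⁴ × 1.3 × 330 = 0.0927498 m
378–968 m: 1.5388×10⁻⁴ × 0.99 × 590 = 0.089881308 m
Layer 4: 0.9976×10⁻⁴ × 780 × 0.32 = 0.024900096 m
Δh = 0.013168512 + 0.0927498 + 0.089881308 + 0.024900096 = 0.220699716 m ≈ 0.22 m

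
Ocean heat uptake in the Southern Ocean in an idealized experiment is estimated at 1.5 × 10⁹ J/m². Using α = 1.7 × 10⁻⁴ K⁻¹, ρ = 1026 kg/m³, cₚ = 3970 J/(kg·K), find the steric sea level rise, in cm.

6.26 cm of thermosteric rise

Δh = αQ/(ρcₚ) = 1.7×10⁻⁴ × 1.5×10⁹ / (1026 × 3970) ≈ 0.062604 m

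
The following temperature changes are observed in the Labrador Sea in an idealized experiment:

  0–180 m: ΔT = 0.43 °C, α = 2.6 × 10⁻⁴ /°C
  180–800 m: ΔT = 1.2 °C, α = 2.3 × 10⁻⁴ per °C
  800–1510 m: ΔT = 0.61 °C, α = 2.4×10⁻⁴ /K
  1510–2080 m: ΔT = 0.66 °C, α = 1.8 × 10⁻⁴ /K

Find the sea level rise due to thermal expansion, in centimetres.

Layer 1: 2.6×10⁻⁴ × 180 × 0.43 = 0.020124 m
180–800 m: 1.2 × 620 × 2.3×10⁻⁴ = 0.17112 m
0.61 × 2.4×10⁻⁴ × 710 = 0.103944 m
570 × 1.8×10⁻⁴ × 0.66 = 0.067716 m
Δh = 0.020124 + 0.17112 + 0.103944 + 0.067716 = 0.362904 m

about 36 cm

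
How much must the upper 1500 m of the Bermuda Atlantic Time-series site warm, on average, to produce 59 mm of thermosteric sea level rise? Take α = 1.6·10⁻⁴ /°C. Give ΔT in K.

ΔT = Δh/(αH) = 0.059 / (1.6×10⁻⁴ × 1500) ≈ 0.2458 K

about 0.246 K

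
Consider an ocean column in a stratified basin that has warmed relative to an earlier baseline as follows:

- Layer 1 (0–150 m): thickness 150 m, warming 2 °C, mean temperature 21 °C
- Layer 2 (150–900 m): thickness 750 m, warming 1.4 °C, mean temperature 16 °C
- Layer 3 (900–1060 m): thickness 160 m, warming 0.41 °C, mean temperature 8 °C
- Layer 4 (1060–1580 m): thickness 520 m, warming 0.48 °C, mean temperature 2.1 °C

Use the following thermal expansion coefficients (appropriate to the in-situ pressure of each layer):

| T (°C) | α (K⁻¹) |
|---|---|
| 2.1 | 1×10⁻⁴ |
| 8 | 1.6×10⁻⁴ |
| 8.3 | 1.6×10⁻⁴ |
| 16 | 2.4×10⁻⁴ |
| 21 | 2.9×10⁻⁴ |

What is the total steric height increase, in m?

Layer 1 at 21 °C → α = 2.9×10⁻⁴ K⁻¹
Layer 2 at 16 °C → α = 2.4×10⁻⁴ K⁻¹
Layer 3 at 8 °C → α = 1.6×10⁻⁴ K⁻¹
Layer 4 at 2.1 °C → α = 1×10⁻⁴ K⁻¹
2.9×10⁻⁴ × 2 × 150 = 0.08700 m
150–900 m: 2.4×10⁻⁴ × 750 × 1.4 = 0.25200 m
Layer 3: 1.6×10⁻⁴ × 160 × 0.41 = 0.010496 m
0.48 × 1×10⁻⁴ × 520 = 0.02496 m
Δh = 0.08700 + 0.25200 + 0.010496 + 0.02496 = 0.374456 m ≈ 0.374 m

about 0.374 m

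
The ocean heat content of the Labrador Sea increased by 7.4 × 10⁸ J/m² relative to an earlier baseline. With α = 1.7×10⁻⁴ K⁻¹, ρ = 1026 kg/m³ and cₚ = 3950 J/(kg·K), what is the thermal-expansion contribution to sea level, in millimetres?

Δh = αQ/(ρcₚ) = 1.7×10⁻⁴ × 7.4×10⁸ / (1026 × 3950) ≈ 0.031041 m

Δh ≈ 31 mm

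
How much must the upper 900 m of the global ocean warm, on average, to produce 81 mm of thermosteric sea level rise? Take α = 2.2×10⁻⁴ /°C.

ΔT = Δh/(αH) = 0.081 / (2.2×10⁻⁴ × 900) ≈ 0.4091 K

about 0.409 K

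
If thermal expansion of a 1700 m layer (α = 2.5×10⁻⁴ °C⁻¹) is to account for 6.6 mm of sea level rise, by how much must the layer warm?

ΔT ≈ 0.0155 °C

ΔT = Δh/(αH) = 0.0066 / (2.5×10⁻⁴ × 1700) ≈ 0.01553 °C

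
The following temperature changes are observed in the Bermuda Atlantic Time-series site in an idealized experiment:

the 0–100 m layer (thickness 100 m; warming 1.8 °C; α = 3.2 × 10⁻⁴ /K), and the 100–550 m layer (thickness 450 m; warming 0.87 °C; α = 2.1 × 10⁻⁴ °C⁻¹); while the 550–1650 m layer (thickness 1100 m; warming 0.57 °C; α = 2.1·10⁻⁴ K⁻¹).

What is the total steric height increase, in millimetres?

100 × 3.2×10⁻⁴ × 1.8 = 0.05760 m
100–550 m: 2.1×10⁻⁴ × 0.87 × 450 = 0.082215 m
Layer 3: 2.1×10⁻⁴ × 1100 × 0.57 = 0.13167 m
Δh = 0.05760 + 0.082215 + 0.13167 = 0.271485 m

about 270 mm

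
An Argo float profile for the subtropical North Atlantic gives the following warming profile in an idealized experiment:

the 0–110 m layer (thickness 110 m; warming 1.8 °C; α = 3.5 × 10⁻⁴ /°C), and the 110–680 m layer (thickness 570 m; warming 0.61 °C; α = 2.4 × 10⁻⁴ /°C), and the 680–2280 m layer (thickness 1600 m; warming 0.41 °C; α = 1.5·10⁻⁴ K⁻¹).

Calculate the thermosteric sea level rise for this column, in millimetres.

3.5×10⁻⁴ × 1.8 × 110 = 0.06930 m
110–680 m: 0.61 × 570 × 2.4×10⁻⁴ = 0.083448 m
Layer 3: 1600 × 1.5×10⁻⁴ × 0.41 = 0.09840 m
Δh = 0.06930 + 0.083448 + 0.09840 = 0.251148 m ≈ 251 mm

about 251 mm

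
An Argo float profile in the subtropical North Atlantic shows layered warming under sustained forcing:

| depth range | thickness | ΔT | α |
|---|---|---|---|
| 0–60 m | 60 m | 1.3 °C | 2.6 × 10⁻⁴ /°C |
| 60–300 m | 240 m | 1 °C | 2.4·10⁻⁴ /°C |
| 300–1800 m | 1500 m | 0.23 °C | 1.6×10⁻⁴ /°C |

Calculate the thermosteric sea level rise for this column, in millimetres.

0–60 m: 1.3 × 60 × 2.6×10⁻⁴ = 0.02028 m
60–300 m: 240 × 1 × 2.4×10⁻⁴ = 0.05760 m
1.6×10⁻⁴ × 1500 × 0.23 = 0.05520 m
Δh = 0.02028 + 0.05760 + 0.05520 = 0.13308 m ≈ 133 mm

133 mm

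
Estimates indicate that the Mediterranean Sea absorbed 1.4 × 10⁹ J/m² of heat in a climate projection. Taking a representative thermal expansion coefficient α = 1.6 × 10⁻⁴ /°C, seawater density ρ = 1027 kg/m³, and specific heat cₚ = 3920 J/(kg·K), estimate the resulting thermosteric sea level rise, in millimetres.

Δh ≈ 55.6 mm

Δh = αQ/(ρcₚ) = 1.6×10⁻⁴ × 1.4×10⁹ / (1027 × 3920) ≈ 0.055641 m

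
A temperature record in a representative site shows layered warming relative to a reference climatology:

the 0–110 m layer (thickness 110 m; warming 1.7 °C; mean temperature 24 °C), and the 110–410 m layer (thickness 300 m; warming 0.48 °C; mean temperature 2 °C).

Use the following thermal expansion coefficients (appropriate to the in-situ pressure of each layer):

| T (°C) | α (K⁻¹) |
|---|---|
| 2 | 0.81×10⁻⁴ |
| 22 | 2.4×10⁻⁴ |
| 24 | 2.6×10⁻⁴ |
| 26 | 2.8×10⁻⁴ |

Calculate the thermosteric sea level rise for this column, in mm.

Layer 1 at 24 °C → α = 2.6×10⁻⁴ K⁻¹
Layer 2 at 2 °C → α = 0.81×10⁻⁴ K⁻¹
Layer 1: 1.7 × 2.6×10⁻⁴ × 110 = 0.04862 m
300 × 0.48 × 0.81×10⁻⁴ = 0.011664 m
Δh = 0.04862 + 0.011664 = 0.060284 m

Δh = 60 mm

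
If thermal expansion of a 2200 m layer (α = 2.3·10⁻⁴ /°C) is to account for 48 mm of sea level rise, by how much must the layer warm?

ΔT = Δh/(αH) = 0.048 / (2.3×10⁻⁴ × 2200) ≈ 0.09486 °C

about 0.0949 °C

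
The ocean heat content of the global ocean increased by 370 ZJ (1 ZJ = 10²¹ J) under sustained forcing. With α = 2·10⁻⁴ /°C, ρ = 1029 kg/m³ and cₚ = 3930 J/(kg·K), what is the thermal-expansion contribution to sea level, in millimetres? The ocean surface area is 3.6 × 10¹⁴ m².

Per unit area: Q = 370×10²¹ / (3.6×10¹⁴) ≈ 1.028×10⁹ J/m²
Δh = αQ/(ρcₚ) = 2×10⁻⁴ × 1.028×10⁹ / (1029 × 3930) ≈ 0.050841 m

about 50.8 mm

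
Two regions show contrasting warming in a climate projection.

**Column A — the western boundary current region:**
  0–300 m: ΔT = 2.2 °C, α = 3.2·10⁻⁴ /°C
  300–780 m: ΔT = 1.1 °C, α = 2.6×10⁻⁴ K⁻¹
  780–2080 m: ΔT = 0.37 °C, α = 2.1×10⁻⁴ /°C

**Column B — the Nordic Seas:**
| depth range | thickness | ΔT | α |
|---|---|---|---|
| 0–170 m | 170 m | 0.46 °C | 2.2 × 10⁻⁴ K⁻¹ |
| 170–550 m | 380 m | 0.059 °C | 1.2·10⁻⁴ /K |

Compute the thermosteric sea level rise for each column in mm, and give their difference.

A: 449 mm; B: 19.9 mm; difference 430 mm

A 0–300 m: 2.2 × 3.2×10⁻⁴ × 300 = 0.21120 m
A Layer 2: 480 × 2.6×10⁻⁴ × 1.1 = 0.13728 m
A Layer 3: 0.37 × 2.1×10⁻⁴ × 1300 = 0.10101 m
A total: 0.44949 m
B Layer 1: 170 × 2.2×10⁻⁴ × 0.46 = 0.017204 m
B 0.059 × 380 × 1.2×10⁻⁴ = 0.0026904 m
B total: 0.0198944 m
Difference: 0.44949 − 0.0198944 = 0.4295956 m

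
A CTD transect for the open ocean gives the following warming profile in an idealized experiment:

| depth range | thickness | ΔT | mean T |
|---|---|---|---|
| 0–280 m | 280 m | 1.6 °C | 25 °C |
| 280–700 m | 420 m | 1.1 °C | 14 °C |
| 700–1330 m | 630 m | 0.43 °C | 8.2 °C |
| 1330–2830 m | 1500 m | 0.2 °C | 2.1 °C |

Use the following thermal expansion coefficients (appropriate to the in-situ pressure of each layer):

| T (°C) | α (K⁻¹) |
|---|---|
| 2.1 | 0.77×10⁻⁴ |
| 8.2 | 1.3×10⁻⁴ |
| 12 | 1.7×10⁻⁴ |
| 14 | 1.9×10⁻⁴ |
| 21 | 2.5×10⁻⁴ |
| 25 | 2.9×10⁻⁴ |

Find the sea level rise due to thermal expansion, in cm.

Layer 1 at 25 °C → α = 2.9×10⁻⁴ K⁻¹
Layer 2 at 14 °C → α = 1.9×10⁻⁴ K⁻¹
Layer 3 at 8.2 °C → α = 1.3×10⁻⁴ K⁻¹
Layer 4 at 2.1 °C → α = 0.77×10⁻⁴ K⁻¹
Layer 1: 2.9×10⁻⁴ × 280 × 1.6 = 0.12992 m
280–700 m: 420 × 1.1 × 1.9×10⁻⁴ = 0.08778 m
700–1330 m: 0.43 × 630 × 1.3×10⁻⁴ = 0.035217 m
Layer 4: 0.2 × 1500 × 0.77×10⁻⁴ = 0.02310 m
Δh = 0.12992 + 0.08778 + 0.035217 + 0.02310 = 0.276017 m

about 28 cm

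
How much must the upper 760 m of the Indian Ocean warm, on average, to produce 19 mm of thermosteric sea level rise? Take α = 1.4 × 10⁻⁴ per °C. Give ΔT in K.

ΔT ≈ 0.18 K

ΔT = Δh/(αH) = 0.019 / (1.4×10⁻⁴ × 760) ≈ 0.1786 K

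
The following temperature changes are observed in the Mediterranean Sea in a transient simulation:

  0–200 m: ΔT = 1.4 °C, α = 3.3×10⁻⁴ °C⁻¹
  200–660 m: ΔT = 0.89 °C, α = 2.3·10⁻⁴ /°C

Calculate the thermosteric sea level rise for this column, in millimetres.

190 mm of thermosteric rise

1.4 × 200 × 3.3×10⁻⁴ = 0.09240 m
2.3×10⁻⁴ × 460 × 0.89 = 0.094162 m
Δh = 0.09240 + 0.094162 = 0.186562 m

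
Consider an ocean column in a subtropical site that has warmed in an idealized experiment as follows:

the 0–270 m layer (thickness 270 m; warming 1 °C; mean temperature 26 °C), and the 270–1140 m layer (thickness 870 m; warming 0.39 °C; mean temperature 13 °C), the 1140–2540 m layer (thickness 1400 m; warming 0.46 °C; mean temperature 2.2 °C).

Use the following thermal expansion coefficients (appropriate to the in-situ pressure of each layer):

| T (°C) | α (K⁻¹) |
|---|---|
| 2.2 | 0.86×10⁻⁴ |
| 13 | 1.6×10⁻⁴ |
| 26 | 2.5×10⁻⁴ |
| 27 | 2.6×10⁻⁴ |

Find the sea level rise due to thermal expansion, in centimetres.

Layer 1 at 26 °C → α = 2.5×10⁻⁴ K⁻¹
Layer 2 at 13 °C → α = 1.6×10⁻⁴ K⁻¹
Layer 3 at 2.2 °C → α = 0.86×10⁻⁴ K⁻¹
1 × 270 × 2.5×10⁻⁴ = 0.06750 m
Layer 2: 0.39 × 1.6×10⁻⁴ × 870 = 0.054288 m
1140–2540 m: 0.46 × 1400 × 0.86×10⁻⁴ = 0.055384 m
Δh = 0.06750 + 0.054288 + 0.055384 = 0.177172 m

Δh ≈ 18 cm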